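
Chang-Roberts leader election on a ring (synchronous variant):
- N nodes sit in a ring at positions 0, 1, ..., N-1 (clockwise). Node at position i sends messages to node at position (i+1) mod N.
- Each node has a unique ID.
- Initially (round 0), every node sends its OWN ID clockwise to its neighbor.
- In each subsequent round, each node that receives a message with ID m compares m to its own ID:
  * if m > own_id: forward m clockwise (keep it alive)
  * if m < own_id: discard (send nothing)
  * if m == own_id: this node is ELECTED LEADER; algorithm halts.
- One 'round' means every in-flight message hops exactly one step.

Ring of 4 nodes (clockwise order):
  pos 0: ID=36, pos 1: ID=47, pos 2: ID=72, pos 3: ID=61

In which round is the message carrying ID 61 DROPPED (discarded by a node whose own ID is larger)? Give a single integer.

Round 1: pos1(id47) recv 36: drop; pos2(id72) recv 47: drop; pos3(id61) recv 72: fwd; pos0(id36) recv 61: fwd
Round 2: pos0(id36) recv 72: fwd; pos1(id47) recv 61: fwd
Round 3: pos1(id47) recv 72: fwd; pos2(id72) recv 61: drop
Round 4: pos2(id72) recv 72: ELECTED
Message ID 61 originates at pos 3; dropped at pos 2 in round 3

Answer: 3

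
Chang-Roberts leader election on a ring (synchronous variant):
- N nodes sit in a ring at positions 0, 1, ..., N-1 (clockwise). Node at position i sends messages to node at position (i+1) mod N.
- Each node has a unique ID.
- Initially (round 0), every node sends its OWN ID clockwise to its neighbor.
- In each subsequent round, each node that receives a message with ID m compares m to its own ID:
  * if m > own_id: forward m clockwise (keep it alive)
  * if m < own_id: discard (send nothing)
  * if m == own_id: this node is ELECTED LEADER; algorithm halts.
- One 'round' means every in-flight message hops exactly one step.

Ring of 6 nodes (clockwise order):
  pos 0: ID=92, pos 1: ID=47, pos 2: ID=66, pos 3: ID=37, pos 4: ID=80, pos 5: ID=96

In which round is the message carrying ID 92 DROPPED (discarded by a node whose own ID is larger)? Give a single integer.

Answer: 5

Derivation:
Round 1: pos1(id47) recv 92: fwd; pos2(id66) recv 47: drop; pos3(id37) recv 66: fwd; pos4(id80) recv 37: drop; pos5(id96) recv 80: drop; pos0(id92) recv 96: fwd
Round 2: pos2(id66) recv 92: fwd; pos4(id80) recv 66: drop; pos1(id47) recv 96: fwd
Round 3: pos3(id37) recv 92: fwd; pos2(id66) recv 96: fwd
Round 4: pos4(id80) recv 92: fwd; pos3(id37) recv 96: fwd
Round 5: pos5(id96) recv 92: drop; pos4(id80) recv 96: fwd
Round 6: pos5(id96) recv 96: ELECTED
Message ID 92 originates at pos 0; dropped at pos 5 in round 5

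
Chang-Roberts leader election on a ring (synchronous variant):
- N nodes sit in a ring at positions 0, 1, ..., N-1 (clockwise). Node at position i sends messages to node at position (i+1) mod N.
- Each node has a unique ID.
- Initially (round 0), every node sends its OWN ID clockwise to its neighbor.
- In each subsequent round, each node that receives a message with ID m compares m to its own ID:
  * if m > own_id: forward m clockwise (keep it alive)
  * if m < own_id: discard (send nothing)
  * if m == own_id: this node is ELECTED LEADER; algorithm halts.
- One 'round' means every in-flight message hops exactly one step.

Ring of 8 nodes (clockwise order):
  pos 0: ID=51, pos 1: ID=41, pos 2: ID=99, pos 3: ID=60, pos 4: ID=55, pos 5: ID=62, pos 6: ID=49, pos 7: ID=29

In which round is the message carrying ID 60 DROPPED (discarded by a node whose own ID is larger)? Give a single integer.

Round 1: pos1(id41) recv 51: fwd; pos2(id99) recv 41: drop; pos3(id60) recv 99: fwd; pos4(id55) recv 60: fwd; pos5(id62) recv 55: drop; pos6(id49) recv 62: fwd; pos7(id29) recv 49: fwd; pos0(id51) recv 29: drop
Round 2: pos2(id99) recv 51: drop; pos4(id55) recv 99: fwd; pos5(id62) recv 60: drop; pos7(id29) recv 62: fwd; pos0(id51) recv 49: drop
Round 3: pos5(id62) recv 99: fwd; pos0(id51) recv 62: fwd
Round 4: pos6(id49) recv 99: fwd; pos1(id41) recv 62: fwd
Round 5: pos7(id29) recv 99: fwd; pos2(id99) recv 62: drop
Round 6: pos0(id51) recv 99: fwd
Round 7: pos1(id41) recv 99: fwd
Round 8: pos2(id99) recv 99: ELECTED
Message ID 60 originates at pos 3; dropped at pos 5 in round 2

Answer: 2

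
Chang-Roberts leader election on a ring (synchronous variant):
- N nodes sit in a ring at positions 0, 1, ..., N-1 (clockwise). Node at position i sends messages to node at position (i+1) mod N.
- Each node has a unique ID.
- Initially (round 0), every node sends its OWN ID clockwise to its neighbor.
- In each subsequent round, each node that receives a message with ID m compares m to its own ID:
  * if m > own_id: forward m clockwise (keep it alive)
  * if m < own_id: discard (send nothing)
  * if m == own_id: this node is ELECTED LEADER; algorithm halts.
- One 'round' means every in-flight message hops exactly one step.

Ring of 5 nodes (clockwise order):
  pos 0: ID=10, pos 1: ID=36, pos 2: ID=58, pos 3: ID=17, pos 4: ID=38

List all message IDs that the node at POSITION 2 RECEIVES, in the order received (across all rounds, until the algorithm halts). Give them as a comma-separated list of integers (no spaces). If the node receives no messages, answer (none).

Answer: 36,38,58

Derivation:
Round 1: pos1(id36) recv 10: drop; pos2(id58) recv 36: drop; pos3(id17) recv 58: fwd; pos4(id38) recv 17: drop; pos0(id10) recv 38: fwd
Round 2: pos4(id38) recv 58: fwd; pos1(id36) recv 38: fwd
Round 3: pos0(id10) recv 58: fwd; pos2(id58) recv 38: drop
Round 4: pos1(id36) recv 58: fwd
Round 5: pos2(id58) recv 58: ELECTED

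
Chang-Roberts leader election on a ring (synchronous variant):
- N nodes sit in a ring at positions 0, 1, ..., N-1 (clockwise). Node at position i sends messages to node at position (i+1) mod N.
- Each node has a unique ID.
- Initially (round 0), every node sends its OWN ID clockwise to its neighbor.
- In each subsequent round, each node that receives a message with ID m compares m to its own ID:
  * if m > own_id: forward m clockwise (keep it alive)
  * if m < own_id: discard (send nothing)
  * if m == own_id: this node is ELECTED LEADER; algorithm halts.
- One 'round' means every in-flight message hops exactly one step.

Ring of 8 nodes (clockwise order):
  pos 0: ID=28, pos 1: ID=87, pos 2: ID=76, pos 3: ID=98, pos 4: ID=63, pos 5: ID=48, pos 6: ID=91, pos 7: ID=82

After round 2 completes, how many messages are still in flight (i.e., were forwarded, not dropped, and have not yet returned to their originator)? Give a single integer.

Round 1: pos1(id87) recv 28: drop; pos2(id76) recv 87: fwd; pos3(id98) recv 76: drop; pos4(id63) recv 98: fwd; pos5(id48) recv 63: fwd; pos6(id91) recv 48: drop; pos7(id82) recv 91: fwd; pos0(id28) recv 82: fwd
Round 2: pos3(id98) recv 87: drop; pos5(id48) recv 98: fwd; pos6(id91) recv 63: drop; pos0(id28) recv 91: fwd; pos1(id87) recv 82: drop
After round 2: 2 messages still in flight

Answer: 2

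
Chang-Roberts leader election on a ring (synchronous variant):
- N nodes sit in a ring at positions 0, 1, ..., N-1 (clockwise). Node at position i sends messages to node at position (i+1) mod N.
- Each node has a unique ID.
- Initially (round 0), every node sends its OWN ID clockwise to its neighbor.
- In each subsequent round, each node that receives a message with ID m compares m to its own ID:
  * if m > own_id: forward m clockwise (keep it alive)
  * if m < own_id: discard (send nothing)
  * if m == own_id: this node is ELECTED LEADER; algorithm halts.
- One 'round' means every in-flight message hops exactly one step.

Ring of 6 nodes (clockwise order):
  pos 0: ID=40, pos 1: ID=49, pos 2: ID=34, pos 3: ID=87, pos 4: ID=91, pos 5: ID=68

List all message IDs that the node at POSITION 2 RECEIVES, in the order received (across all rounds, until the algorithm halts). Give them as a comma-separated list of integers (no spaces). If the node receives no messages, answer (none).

Answer: 49,68,91

Derivation:
Round 1: pos1(id49) recv 40: drop; pos2(id34) recv 49: fwd; pos3(id87) recv 34: drop; pos4(id91) recv 87: drop; pos5(id68) recv 91: fwd; pos0(id40) recv 68: fwd
Round 2: pos3(id87) recv 49: drop; pos0(id40) recv 91: fwd; pos1(id49) recv 68: fwd
Round 3: pos1(id49) recv 91: fwd; pos2(id34) recv 68: fwd
Round 4: pos2(id34) recv 91: fwd; pos3(id87) recv 68: drop
Round 5: pos3(id87) recv 91: fwd
Round 6: pos4(id91) recv 91: ELECTED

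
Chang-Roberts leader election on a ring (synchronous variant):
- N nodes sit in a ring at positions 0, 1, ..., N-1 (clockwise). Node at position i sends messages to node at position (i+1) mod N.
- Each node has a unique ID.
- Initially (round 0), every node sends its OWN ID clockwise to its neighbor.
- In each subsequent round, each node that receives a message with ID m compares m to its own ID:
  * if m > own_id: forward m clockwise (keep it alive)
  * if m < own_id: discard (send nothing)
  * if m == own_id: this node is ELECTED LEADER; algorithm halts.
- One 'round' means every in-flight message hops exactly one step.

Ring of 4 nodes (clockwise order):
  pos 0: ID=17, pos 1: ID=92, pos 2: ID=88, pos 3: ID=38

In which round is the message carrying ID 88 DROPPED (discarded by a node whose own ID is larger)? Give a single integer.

Round 1: pos1(id92) recv 17: drop; pos2(id88) recv 92: fwd; pos3(id38) recv 88: fwd; pos0(id17) recv 38: fwd
Round 2: pos3(id38) recv 92: fwd; pos0(id17) recv 88: fwd; pos1(id92) recv 38: drop
Round 3: pos0(id17) recv 92: fwd; pos1(id92) recv 88: drop
Round 4: pos1(id92) recv 92: ELECTED
Message ID 88 originates at pos 2; dropped at pos 1 in round 3

Answer: 3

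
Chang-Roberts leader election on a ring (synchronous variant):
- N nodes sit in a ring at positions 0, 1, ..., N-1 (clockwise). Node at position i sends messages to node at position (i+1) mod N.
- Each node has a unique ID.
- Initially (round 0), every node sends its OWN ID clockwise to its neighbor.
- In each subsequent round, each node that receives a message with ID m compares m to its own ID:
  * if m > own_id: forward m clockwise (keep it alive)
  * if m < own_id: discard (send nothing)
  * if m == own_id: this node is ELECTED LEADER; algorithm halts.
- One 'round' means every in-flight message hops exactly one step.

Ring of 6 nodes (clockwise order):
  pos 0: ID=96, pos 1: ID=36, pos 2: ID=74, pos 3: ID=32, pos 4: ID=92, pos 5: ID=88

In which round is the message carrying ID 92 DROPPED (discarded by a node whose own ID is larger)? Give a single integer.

Answer: 2

Derivation:
Round 1: pos1(id36) recv 96: fwd; pos2(id74) recv 36: drop; pos3(id32) recv 74: fwd; pos4(id92) recv 32: drop; pos5(id88) recv 92: fwd; pos0(id96) recv 88: drop
Round 2: pos2(id74) recv 96: fwd; pos4(id92) recv 74: drop; pos0(id96) recv 92: drop
Round 3: pos3(id32) recv 96: fwd
Round 4: pos4(id92) recv 96: fwd
Round 5: pos5(id88) recv 96: fwd
Round 6: pos0(id96) recv 96: ELECTED
Message ID 92 originates at pos 4; dropped at pos 0 in round 2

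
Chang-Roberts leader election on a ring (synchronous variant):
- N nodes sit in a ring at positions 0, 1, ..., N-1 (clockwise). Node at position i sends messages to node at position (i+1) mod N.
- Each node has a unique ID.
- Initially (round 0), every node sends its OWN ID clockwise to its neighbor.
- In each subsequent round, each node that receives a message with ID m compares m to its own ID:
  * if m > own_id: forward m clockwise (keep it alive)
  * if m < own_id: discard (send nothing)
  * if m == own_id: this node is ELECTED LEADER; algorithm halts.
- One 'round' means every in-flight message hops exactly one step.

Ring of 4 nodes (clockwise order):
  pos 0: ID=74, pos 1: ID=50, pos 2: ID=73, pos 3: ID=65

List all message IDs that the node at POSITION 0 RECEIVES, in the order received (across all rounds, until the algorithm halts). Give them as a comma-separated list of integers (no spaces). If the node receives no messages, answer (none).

Round 1: pos1(id50) recv 74: fwd; pos2(id73) recv 50: drop; pos3(id65) recv 73: fwd; pos0(id74) recv 65: drop
Round 2: pos2(id73) recv 74: fwd; pos0(id74) recv 73: drop
Round 3: pos3(id65) recv 74: fwd
Round 4: pos0(id74) recv 74: ELECTED

Answer: 65,73,74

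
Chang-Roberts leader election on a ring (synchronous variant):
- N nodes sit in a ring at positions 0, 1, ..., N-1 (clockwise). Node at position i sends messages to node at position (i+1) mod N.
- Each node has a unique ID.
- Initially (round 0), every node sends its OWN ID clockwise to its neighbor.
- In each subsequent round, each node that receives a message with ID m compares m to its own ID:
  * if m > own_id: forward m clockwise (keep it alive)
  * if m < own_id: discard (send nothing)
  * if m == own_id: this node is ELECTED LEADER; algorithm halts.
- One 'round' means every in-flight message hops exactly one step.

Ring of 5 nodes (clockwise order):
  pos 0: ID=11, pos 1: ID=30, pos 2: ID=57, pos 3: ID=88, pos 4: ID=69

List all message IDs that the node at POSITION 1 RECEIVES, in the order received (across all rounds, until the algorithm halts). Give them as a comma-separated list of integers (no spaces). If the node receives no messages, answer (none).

Round 1: pos1(id30) recv 11: drop; pos2(id57) recv 30: drop; pos3(id88) recv 57: drop; pos4(id69) recv 88: fwd; pos0(id11) recv 69: fwd
Round 2: pos0(id11) recv 88: fwd; pos1(id30) recv 69: fwd
Round 3: pos1(id30) recv 88: fwd; pos2(id57) recv 69: fwd
Round 4: pos2(id57) recv 88: fwd; pos3(id88) recv 69: drop
Round 5: pos3(id88) recv 88: ELECTED

Answer: 11,69,88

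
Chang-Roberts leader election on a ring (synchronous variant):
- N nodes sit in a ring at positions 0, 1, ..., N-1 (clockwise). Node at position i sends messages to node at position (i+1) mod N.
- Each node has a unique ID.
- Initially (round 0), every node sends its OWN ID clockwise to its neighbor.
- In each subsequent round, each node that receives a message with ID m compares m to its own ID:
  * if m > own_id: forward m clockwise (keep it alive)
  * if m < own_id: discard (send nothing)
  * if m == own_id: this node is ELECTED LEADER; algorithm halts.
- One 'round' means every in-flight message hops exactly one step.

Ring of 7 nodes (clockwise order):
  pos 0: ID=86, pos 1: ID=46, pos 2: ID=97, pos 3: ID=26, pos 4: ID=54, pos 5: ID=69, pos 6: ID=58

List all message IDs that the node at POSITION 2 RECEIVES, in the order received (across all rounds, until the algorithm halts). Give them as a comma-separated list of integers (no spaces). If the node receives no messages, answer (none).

Answer: 46,86,97

Derivation:
Round 1: pos1(id46) recv 86: fwd; pos2(id97) recv 46: drop; pos3(id26) recv 97: fwd; pos4(id54) recv 26: drop; pos5(id69) recv 54: drop; pos6(id58) recv 69: fwd; pos0(id86) recv 58: drop
Round 2: pos2(id97) recv 86: drop; pos4(id54) recv 97: fwd; pos0(id86) recv 69: drop
Round 3: pos5(id69) recv 97: fwd
Round 4: pos6(id58) recv 97: fwd
Round 5: pos0(id86) recv 97: fwd
Round 6: pos1(id46) recv 97: fwd
Round 7: pos2(id97) recv 97: ELECTED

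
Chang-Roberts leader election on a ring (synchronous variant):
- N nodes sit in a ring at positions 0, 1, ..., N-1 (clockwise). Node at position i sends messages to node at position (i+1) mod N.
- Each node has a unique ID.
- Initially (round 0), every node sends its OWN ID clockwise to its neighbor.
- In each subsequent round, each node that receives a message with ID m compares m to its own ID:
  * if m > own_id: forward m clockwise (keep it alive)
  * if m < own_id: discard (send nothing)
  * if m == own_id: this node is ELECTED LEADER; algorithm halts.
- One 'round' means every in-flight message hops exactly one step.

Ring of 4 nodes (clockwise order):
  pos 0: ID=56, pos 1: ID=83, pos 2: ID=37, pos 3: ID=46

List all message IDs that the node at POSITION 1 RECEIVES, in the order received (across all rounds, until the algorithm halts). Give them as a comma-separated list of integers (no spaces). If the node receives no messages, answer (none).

Answer: 56,83

Derivation:
Round 1: pos1(id83) recv 56: drop; pos2(id37) recv 83: fwd; pos3(id46) recv 37: drop; pos0(id56) recv 46: drop
Round 2: pos3(id46) recv 83: fwd
Round 3: pos0(id56) recv 83: fwd
Round 4: pos1(id83) recv 83: ELECTED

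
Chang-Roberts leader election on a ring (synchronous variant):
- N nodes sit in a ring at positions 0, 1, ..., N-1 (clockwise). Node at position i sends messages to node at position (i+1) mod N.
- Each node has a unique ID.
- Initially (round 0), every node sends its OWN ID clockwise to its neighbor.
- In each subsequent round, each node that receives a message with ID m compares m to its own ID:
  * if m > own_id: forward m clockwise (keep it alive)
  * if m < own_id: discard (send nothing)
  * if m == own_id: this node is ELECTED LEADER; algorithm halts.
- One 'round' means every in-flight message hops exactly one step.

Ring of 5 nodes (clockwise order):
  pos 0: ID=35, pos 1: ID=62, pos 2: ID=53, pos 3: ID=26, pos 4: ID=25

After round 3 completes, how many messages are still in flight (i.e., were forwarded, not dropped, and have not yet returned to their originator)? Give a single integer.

Answer: 2

Derivation:
Round 1: pos1(id62) recv 35: drop; pos2(id53) recv 62: fwd; pos3(id26) recv 53: fwd; pos4(id25) recv 26: fwd; pos0(id35) recv 25: drop
Round 2: pos3(id26) recv 62: fwd; pos4(id25) recv 53: fwd; pos0(id35) recv 26: drop
Round 3: pos4(id25) recv 62: fwd; pos0(id35) recv 53: fwd
After round 3: 2 messages still in flight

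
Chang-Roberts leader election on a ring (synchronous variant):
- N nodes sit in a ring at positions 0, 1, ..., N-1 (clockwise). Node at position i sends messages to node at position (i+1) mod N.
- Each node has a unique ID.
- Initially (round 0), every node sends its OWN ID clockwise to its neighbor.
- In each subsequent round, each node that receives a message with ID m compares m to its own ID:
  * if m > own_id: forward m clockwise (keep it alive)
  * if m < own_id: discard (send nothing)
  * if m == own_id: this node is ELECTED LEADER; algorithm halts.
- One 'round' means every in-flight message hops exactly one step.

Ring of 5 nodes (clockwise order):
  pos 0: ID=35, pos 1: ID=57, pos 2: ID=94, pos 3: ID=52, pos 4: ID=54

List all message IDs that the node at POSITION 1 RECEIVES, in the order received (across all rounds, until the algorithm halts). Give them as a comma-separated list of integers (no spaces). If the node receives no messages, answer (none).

Answer: 35,54,94

Derivation:
Round 1: pos1(id57) recv 35: drop; pos2(id94) recv 57: drop; pos3(id52) recv 94: fwd; pos4(id54) recv 52: drop; pos0(id35) recv 54: fwd
Round 2: pos4(id54) recv 94: fwd; pos1(id57) recv 54: drop
Round 3: pos0(id35) recv 94: fwd
Round 4: pos1(id57) recv 94: fwd
Round 5: pos2(id94) recv 94: ELECTED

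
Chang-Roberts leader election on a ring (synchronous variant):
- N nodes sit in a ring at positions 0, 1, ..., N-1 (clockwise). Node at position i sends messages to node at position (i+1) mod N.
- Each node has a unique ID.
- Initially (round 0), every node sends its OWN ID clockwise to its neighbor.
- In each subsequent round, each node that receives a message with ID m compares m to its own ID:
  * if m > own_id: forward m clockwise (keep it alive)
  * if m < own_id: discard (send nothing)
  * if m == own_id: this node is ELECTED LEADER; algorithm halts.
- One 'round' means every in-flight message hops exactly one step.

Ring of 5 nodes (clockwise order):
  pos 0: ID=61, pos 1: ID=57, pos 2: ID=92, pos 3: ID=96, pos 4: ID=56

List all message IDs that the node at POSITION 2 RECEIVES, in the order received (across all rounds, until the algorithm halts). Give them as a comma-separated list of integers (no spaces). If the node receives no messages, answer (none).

Round 1: pos1(id57) recv 61: fwd; pos2(id92) recv 57: drop; pos3(id96) recv 92: drop; pos4(id56) recv 96: fwd; pos0(id61) recv 56: drop
Round 2: pos2(id92) recv 61: drop; pos0(id61) recv 96: fwd
Round 3: pos1(id57) recv 96: fwd
Round 4: pos2(id92) recv 96: fwd
Round 5: pos3(id96) recv 96: ELECTED

Answer: 57,61,96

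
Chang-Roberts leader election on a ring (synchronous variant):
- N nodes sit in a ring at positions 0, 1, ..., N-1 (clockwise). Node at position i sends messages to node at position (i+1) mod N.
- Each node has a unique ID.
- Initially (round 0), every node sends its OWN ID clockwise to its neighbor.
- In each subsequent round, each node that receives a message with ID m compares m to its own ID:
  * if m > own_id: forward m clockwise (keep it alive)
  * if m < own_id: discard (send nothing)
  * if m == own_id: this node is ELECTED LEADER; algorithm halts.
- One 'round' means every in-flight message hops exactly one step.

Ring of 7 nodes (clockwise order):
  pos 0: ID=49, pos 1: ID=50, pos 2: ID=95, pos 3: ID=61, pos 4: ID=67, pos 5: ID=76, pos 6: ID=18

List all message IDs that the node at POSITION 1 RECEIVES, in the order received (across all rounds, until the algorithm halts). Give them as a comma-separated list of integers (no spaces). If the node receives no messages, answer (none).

Round 1: pos1(id50) recv 49: drop; pos2(id95) recv 50: drop; pos3(id61) recv 95: fwd; pos4(id67) recv 61: drop; pos5(id76) recv 67: drop; pos6(id18) recv 76: fwd; pos0(id49) recv 18: drop
Round 2: pos4(id67) recv 95: fwd; pos0(id49) recv 76: fwd
Round 3: pos5(id76) recv 95: fwd; pos1(id50) recv 76: fwd
Round 4: pos6(id18) recv 95: fwd; pos2(id95) recv 76: drop
Round 5: pos0(id49) recv 95: fwd
Round 6: pos1(id50) recv 95: fwd
Round 7: pos2(id95) recv 95: ELECTED

Answer: 49,76,95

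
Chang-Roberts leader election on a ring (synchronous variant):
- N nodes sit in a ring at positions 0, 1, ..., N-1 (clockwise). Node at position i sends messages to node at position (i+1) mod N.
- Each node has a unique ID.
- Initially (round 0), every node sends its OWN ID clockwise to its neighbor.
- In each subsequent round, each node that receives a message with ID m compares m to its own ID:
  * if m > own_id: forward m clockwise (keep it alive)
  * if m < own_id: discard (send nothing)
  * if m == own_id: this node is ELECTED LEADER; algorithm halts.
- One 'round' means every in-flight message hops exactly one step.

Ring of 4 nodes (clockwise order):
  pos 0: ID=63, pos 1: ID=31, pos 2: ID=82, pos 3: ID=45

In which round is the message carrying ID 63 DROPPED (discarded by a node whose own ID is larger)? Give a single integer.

Round 1: pos1(id31) recv 63: fwd; pos2(id82) recv 31: drop; pos3(id45) recv 82: fwd; pos0(id63) recv 45: drop
Round 2: pos2(id82) recv 63: drop; pos0(id63) recv 82: fwd
Round 3: pos1(id31) recv 82: fwd
Round 4: pos2(id82) recv 82: ELECTED
Message ID 63 originates at pos 0; dropped at pos 2 in round 2

Answer: 2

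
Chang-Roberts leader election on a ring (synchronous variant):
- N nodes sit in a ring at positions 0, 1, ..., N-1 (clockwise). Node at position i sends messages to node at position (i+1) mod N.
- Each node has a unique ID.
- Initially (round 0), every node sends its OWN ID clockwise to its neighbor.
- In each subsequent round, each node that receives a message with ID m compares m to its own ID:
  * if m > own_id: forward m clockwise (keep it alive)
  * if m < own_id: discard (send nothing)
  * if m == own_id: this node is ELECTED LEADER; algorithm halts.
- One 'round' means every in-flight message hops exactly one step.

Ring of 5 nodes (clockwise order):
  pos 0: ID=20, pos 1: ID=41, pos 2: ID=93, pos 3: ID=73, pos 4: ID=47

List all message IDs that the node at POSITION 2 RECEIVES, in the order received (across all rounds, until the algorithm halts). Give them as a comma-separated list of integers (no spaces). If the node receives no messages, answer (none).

Round 1: pos1(id41) recv 20: drop; pos2(id93) recv 41: drop; pos3(id73) recv 93: fwd; pos4(id47) recv 73: fwd; pos0(id20) recv 47: fwd
Round 2: pos4(id47) recv 93: fwd; pos0(id20) recv 73: fwd; pos1(id41) recv 47: fwd
Round 3: pos0(id20) recv 93: fwd; pos1(id41) recv 73: fwd; pos2(id93) recv 47: drop
Round 4: pos1(id41) recv 93: fwd; pos2(id93) recv 73: drop
Round 5: pos2(id93) recv 93: ELECTED

Answer: 41,47,73,93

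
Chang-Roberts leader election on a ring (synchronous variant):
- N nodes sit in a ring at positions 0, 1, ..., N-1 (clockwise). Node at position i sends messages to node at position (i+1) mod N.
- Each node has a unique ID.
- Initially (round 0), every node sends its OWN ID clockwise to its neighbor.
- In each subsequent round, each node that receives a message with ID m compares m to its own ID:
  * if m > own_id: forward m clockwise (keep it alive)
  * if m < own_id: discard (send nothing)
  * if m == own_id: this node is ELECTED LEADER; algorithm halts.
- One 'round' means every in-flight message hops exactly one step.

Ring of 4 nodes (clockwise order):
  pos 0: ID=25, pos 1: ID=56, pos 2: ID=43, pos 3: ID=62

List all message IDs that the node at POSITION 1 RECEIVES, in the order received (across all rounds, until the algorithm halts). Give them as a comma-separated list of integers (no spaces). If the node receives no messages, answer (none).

Round 1: pos1(id56) recv 25: drop; pos2(id43) recv 56: fwd; pos3(id62) recv 43: drop; pos0(id25) recv 62: fwd
Round 2: pos3(id62) recv 56: drop; pos1(id56) recv 62: fwd
Round 3: pos2(id43) recv 62: fwd
Round 4: pos3(id62) recv 62: ELECTED

Answer: 25,62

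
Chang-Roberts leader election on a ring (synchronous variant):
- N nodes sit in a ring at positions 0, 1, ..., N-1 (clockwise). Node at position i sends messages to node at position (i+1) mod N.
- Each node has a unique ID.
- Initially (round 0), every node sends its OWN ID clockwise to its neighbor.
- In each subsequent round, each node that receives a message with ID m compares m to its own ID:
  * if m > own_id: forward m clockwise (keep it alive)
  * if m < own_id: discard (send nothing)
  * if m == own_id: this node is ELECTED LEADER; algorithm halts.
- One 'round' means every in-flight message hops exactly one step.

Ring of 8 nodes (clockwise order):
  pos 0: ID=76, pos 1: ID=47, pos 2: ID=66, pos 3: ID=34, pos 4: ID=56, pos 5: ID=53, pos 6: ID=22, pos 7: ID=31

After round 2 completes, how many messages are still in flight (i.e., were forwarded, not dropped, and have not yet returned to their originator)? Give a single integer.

Answer: 4

Derivation:
Round 1: pos1(id47) recv 76: fwd; pos2(id66) recv 47: drop; pos3(id34) recv 66: fwd; pos4(id56) recv 34: drop; pos5(id53) recv 56: fwd; pos6(id22) recv 53: fwd; pos7(id31) recv 22: drop; pos0(id76) recv 31: drop
Round 2: pos2(id66) recv 76: fwd; pos4(id56) recv 66: fwd; pos6(id22) recv 56: fwd; pos7(id31) recv 53: fwd
After round 2: 4 messages still in flight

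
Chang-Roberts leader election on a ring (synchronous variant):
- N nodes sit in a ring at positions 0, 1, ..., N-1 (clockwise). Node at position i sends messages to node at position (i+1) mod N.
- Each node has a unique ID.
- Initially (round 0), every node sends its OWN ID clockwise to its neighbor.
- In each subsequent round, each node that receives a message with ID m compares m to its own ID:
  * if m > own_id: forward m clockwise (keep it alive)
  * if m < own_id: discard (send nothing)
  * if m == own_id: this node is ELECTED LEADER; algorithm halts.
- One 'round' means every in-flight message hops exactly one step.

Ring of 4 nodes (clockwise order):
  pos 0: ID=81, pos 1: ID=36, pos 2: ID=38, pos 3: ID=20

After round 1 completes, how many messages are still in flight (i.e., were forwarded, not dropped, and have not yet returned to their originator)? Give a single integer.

Answer: 2

Derivation:
Round 1: pos1(id36) recv 81: fwd; pos2(id38) recv 36: drop; pos3(id20) recv 38: fwd; pos0(id81) recv 20: drop
After round 1: 2 messages still in flight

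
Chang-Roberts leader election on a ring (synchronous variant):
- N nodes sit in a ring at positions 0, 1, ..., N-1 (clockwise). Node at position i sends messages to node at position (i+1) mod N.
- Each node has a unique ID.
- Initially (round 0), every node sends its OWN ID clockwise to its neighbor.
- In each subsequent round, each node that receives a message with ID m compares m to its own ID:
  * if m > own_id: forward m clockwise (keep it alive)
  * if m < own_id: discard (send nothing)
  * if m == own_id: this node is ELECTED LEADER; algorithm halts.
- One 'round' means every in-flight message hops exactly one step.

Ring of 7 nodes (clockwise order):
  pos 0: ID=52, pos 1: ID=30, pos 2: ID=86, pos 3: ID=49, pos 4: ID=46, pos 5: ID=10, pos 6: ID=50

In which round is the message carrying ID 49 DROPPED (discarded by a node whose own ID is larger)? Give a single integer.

Round 1: pos1(id30) recv 52: fwd; pos2(id86) recv 30: drop; pos3(id49) recv 86: fwd; pos4(id46) recv 49: fwd; pos5(id10) recv 46: fwd; pos6(id50) recv 10: drop; pos0(id52) recv 50: drop
Round 2: pos2(id86) recv 52: drop; pos4(id46) recv 86: fwd; pos5(id10) recv 49: fwd; pos6(id50) recv 46: drop
Round 3: pos5(id10) recv 86: fwd; pos6(id50) recv 49: drop
Round 4: pos6(id50) recv 86: fwd
Round 5: pos0(id52) recv 86: fwd
Round 6: pos1(id30) recv 86: fwd
Round 7: pos2(id86) recv 86: ELECTED
Message ID 49 originates at pos 3; dropped at pos 6 in round 3

Answer: 3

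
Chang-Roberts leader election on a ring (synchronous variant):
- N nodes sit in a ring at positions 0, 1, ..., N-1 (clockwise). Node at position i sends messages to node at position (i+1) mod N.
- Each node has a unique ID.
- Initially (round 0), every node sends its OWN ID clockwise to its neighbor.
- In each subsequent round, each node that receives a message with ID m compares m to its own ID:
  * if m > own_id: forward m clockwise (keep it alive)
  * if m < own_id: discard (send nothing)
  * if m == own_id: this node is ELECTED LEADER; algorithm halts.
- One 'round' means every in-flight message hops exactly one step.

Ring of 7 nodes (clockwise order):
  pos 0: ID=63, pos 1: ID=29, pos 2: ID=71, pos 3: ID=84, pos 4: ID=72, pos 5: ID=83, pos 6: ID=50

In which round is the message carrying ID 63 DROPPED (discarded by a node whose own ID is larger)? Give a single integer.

Answer: 2

Derivation:
Round 1: pos1(id29) recv 63: fwd; pos2(id71) recv 29: drop; pos3(id84) recv 71: drop; pos4(id72) recv 84: fwd; pos5(id83) recv 72: drop; pos6(id50) recv 83: fwd; pos0(id63) recv 50: drop
Round 2: pos2(id71) recv 63: drop; pos5(id83) recv 84: fwd; pos0(id63) recv 83: fwd
Round 3: pos6(id50) recv 84: fwd; pos1(id29) recv 83: fwd
Round 4: pos0(id63) recv 84: fwd; pos2(id71) recv 83: fwd
Round 5: pos1(id29) recv 84: fwd; pos3(id84) recv 83: drop
Round 6: pos2(id71) recv 84: fwd
Round 7: pos3(id84) recv 84: ELECTED
Message ID 63 originates at pos 0; dropped at pos 2 in round 2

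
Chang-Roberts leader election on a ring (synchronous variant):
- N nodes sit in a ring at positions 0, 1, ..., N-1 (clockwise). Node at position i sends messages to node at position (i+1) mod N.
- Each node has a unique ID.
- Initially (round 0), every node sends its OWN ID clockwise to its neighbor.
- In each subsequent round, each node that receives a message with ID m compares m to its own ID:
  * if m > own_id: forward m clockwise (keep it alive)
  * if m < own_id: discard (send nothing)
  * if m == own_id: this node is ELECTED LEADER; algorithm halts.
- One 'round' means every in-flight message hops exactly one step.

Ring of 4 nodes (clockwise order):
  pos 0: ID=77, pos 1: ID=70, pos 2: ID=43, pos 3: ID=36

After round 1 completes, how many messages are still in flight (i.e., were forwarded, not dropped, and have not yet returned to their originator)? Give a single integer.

Round 1: pos1(id70) recv 77: fwd; pos2(id43) recv 70: fwd; pos3(id36) recv 43: fwd; pos0(id77) recv 36: drop
After round 1: 3 messages still in flight

Answer: 3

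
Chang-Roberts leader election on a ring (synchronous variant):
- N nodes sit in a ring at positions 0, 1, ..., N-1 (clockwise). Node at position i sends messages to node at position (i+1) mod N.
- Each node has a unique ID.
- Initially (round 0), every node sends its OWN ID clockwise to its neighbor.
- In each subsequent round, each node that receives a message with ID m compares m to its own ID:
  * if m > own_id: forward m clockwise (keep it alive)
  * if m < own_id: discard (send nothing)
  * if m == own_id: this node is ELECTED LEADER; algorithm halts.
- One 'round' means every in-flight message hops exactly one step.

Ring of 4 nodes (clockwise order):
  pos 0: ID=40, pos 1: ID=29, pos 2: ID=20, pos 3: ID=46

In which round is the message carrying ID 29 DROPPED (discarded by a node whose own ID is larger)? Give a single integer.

Answer: 2

Derivation:
Round 1: pos1(id29) recv 40: fwd; pos2(id20) recv 29: fwd; pos3(id46) recv 20: drop; pos0(id40) recv 46: fwd
Round 2: pos2(id20) recv 40: fwd; pos3(id46) recv 29: drop; pos1(id29) recv 46: fwd
Round 3: pos3(id46) recv 40: drop; pos2(id20) recv 46: fwd
Round 4: pos3(id46) recv 46: ELECTED
Message ID 29 originates at pos 1; dropped at pos 3 in round 2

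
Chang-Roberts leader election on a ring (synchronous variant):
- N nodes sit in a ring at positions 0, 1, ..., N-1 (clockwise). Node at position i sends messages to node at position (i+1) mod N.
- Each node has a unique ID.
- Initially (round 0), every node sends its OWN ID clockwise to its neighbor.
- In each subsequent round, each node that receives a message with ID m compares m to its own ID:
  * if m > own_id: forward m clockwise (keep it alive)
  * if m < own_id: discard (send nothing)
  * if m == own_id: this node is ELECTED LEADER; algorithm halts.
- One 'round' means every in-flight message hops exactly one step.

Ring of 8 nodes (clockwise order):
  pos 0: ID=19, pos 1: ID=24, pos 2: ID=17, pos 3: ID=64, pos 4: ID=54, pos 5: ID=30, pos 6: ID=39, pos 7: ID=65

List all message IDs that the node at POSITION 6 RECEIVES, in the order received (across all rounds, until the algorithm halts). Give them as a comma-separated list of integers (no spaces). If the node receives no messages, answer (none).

Answer: 30,54,64,65

Derivation:
Round 1: pos1(id24) recv 19: drop; pos2(id17) recv 24: fwd; pos3(id64) recv 17: drop; pos4(id54) recv 64: fwd; pos5(id30) recv 54: fwd; pos6(id39) recv 30: drop; pos7(id65) recv 39: drop; pos0(id19) recv 65: fwd
Round 2: pos3(id64) recv 24: drop; pos5(id30) recv 64: fwd; pos6(id39) recv 54: fwd; pos1(id24) recv 65: fwd
Round 3: pos6(id39) recv 64: fwd; pos7(id65) recv 54: drop; pos2(id17) recv 65: fwd
Round 4: pos7(id65) recv 64: drop; pos3(id64) recv 65: fwd
Round 5: pos4(id54) recv 65: fwd
Round 6: pos5(id30) recv 65: fwd
Round 7: pos6(id39) recv 65: fwd
Round 8: pos7(id65) recv 65: ELECTED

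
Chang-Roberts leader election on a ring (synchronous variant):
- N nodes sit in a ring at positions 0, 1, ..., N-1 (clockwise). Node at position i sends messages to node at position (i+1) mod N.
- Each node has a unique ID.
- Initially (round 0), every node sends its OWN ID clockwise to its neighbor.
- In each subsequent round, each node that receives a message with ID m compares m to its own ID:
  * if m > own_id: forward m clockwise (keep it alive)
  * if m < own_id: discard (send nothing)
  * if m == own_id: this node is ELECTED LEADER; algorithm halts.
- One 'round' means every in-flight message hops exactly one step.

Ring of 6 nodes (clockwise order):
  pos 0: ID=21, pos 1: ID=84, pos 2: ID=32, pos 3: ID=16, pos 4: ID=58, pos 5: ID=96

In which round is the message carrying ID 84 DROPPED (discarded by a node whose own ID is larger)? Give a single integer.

Round 1: pos1(id84) recv 21: drop; pos2(id32) recv 84: fwd; pos3(id16) recv 32: fwd; pos4(id58) recv 16: drop; pos5(id96) recv 58: drop; pos0(id21) recv 96: fwd
Round 2: pos3(id16) recv 84: fwd; pos4(id58) recv 32: drop; pos1(id84) recv 96: fwd
Round 3: pos4(id58) recv 84: fwd; pos2(id32) recv 96: fwd
Round 4: pos5(id96) recv 84: drop; pos3(id16) recv 96: fwd
Round 5: pos4(id58) recv 96: fwd
Round 6: pos5(id96) recv 96: ELECTED
Message ID 84 originates at pos 1; dropped at pos 5 in round 4

Answer: 4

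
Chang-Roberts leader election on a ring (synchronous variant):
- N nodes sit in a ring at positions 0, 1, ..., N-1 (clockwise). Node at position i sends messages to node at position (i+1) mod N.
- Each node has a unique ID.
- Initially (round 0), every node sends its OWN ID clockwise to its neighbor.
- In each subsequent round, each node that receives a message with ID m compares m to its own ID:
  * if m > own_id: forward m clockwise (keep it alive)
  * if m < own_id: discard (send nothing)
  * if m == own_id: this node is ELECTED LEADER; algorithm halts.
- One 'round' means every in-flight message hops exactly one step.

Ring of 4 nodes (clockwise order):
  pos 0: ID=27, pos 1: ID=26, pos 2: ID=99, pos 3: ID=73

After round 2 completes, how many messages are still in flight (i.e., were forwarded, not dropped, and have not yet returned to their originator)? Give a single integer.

Round 1: pos1(id26) recv 27: fwd; pos2(id99) recv 26: drop; pos3(id73) recv 99: fwd; pos0(id27) recv 73: fwd
Round 2: pos2(id99) recv 27: drop; pos0(id27) recv 99: fwd; pos1(id26) recv 73: fwd
After round 2: 2 messages still in flight

Answer: 2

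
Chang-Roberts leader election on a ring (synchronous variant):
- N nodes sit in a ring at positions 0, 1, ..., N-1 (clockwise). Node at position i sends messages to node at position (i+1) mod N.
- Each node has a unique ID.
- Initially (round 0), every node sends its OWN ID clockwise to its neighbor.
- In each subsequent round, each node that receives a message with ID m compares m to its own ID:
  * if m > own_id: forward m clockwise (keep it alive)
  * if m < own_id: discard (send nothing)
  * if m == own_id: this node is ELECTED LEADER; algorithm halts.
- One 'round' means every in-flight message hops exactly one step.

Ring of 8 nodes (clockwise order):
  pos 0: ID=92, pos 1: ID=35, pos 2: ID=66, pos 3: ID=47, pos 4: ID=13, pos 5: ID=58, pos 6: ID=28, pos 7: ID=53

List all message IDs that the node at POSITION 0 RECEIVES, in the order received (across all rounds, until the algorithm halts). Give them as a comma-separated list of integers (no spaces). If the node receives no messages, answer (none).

Round 1: pos1(id35) recv 92: fwd; pos2(id66) recv 35: drop; pos3(id47) recv 66: fwd; pos4(id13) recv 47: fwd; pos5(id58) recv 13: drop; pos6(id28) recv 58: fwd; pos7(id53) recv 28: drop; pos0(id92) recv 53: drop
Round 2: pos2(id66) recv 92: fwd; pos4(id13) recv 66: fwd; pos5(id58) recv 47: drop; pos7(id53) recv 58: fwd
Round 3: pos3(id47) recv 92: fwd; pos5(id58) recv 66: fwd; pos0(id92) recv 58: drop
Round 4: pos4(id13) recv 92: fwd; pos6(id28) recv 66: fwd
Round 5: pos5(id58) recv 92: fwd; pos7(id53) recv 66: fwd
Round 6: pos6(id28) recv 92: fwd; pos0(id92) recv 66: drop
Round 7: pos7(id53) recv 92: fwd
Round 8: pos0(id92) recv 92: ELECTED

Answer: 53,58,66,92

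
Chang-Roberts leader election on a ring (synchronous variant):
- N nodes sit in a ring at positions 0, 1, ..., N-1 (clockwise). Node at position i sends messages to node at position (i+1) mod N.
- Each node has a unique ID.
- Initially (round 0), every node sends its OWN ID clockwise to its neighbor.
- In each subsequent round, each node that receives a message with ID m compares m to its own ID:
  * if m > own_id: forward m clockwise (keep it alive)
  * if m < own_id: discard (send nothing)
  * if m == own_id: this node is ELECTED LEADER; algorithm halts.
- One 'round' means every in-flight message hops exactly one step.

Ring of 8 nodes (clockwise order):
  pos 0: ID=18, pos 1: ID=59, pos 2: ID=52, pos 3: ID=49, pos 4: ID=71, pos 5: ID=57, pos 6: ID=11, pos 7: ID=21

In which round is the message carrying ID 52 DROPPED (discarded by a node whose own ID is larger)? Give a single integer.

Round 1: pos1(id59) recv 18: drop; pos2(id52) recv 59: fwd; pos3(id49) recv 52: fwd; pos4(id71) recv 49: drop; pos5(id57) recv 71: fwd; pos6(id11) recv 57: fwd; pos7(id21) recv 11: drop; pos0(id18) recv 21: fwd
Round 2: pos3(id49) recv 59: fwd; pos4(id71) recv 52: drop; pos6(id11) recv 71: fwd; pos7(id21) recv 57: fwd; pos1(id59) recv 21: drop
Round 3: pos4(id71) recv 59: drop; pos7(id21) recv 71: fwd; pos0(id18) recv 57: fwd
Round 4: pos0(id18) recv 71: fwd; pos1(id59) recv 57: drop
Round 5: pos1(id59) recv 71: fwd
Round 6: pos2(id52) recv 71: fwd
Round 7: pos3(id49) recv 71: fwd
Round 8: pos4(id71) recv 71: ELECTED
Message ID 52 originates at pos 2; dropped at pos 4 in round 2

Answer: 2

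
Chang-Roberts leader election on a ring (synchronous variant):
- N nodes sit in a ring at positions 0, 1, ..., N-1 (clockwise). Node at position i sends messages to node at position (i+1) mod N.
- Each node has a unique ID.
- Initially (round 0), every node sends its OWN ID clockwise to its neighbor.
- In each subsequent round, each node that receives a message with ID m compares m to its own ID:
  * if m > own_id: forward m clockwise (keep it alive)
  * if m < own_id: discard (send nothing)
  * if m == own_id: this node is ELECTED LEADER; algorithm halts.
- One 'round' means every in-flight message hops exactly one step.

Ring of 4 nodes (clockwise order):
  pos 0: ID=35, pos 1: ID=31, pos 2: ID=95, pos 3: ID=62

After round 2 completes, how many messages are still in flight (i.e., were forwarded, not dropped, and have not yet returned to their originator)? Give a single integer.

Round 1: pos1(id31) recv 35: fwd; pos2(id95) recv 31: drop; pos3(id62) recv 95: fwd; pos0(id35) recv 62: fwd
Round 2: pos2(id95) recv 35: drop; pos0(id35) recv 95: fwd; pos1(id31) recv 62: fwd
After round 2: 2 messages still in flight

Answer: 2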